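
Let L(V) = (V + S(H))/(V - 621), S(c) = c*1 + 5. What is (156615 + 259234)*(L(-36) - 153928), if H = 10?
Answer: -14018363356025/219 ≈ -6.4011e+10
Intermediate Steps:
S(c) = 5 + c (S(c) = c + 5 = 5 + c)
L(V) = (15 + V)/(-621 + V) (L(V) = (V + (5 + 10))/(V - 621) = (V + 15)/(-621 + V) = (15 + V)/(-621 + V))
(156615 + 259234)*(L(-36) - 153928) = (156615 + 259234)*((15 - 36)/(-621 - 36) - 153928) = 415849*(-21/(-657) - 153928) = 415849*(-1/657*(-21) - 153928) = 415849*(7/219 - 153928) = 415849*(-33710225/219) = -14018363356025/219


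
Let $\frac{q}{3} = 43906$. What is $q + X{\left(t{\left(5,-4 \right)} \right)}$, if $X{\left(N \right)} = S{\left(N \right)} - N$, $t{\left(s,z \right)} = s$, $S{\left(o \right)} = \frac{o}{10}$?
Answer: $\frac{263427}{2} \approx 1.3171 \cdot 10^{5}$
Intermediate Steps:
$S{\left(o \right)} = \frac{o}{10}$ ($S{\left(o \right)} = o \frac{1}{10} = \frac{o}{10}$)
$q = 131718$ ($q = 3 \cdot 43906 = 131718$)
$X{\left(N \right)} = - \frac{9 N}{10}$ ($X{\left(N \right)} = \frac{N}{10} - N = - \frac{9 N}{10}$)
$q + X{\left(t{\left(5,-4 \right)} \right)} = 131718 - \frac{9}{2} = \frac{263427}{2}$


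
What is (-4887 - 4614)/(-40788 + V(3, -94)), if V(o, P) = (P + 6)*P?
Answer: 9501/32516 ≈ 0.29219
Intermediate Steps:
V(o, P) = P*(6 + P) (V(o, P) = (6 + P)*P = P*(6 + P))
(-4887 - 4614)/(-40788 + V(3, -94)) = (-4887 - 4614)/(-40788 - 94*(6 - 94)) = -9501/(-40788 - 94*(-88)) = -9501/(-40788 + 8272) = -9501/(-32516) = -9501*(-1/32516) = 9501/32516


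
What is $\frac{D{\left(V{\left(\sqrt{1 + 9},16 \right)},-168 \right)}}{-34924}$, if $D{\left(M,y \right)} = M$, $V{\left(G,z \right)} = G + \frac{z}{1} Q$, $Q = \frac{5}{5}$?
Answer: $- \frac{4}{8731} - \frac{\sqrt{10}}{34924} \approx -0.00054868$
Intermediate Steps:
$Q = 1$ ($Q = 5 \cdot \frac{1}{5} = 1$)
$V{\left(G,z \right)} = G + z$ ($V{\left(G,z \right)} = G + \frac{z}{1} \cdot 1 = G + z 1 \cdot 1 = G + z 1 = G + z$)
$\frac{D{\left(V{\left(\sqrt{1 + 9},16 \right)},-168 \right)}}{-34924} = \frac{\sqrt{1 + 9} + 16}{-34924} = \left(\sqrt{10} + 16\right) \left(- \frac{1}{34924}\right) = \left(16 + \sqrt{10}\right) \left(- \frac{1}{34924}\right) = - \frac{4}{8731} - \frac{\sqrt{10}}{34924}$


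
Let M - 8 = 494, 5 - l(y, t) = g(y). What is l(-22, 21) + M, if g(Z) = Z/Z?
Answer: 506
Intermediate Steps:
g(Z) = 1
l(y, t) = 4 (l(y, t) = 5 - 1*1 = 5 - 1 = 4)
M = 502 (M = 8 + 494 = 502)
l(-22, 21) + M = 4 + 502 = 506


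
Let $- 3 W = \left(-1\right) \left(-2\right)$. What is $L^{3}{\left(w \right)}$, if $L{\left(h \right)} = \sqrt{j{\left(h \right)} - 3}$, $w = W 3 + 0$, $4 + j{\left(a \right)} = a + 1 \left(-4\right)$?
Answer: $- 13 i \sqrt{13} \approx - 46.872 i$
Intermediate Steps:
$j{\left(a \right)} = -8 + a$ ($j{\left(a \right)} = -4 + \left(a + 1 \left(-4\right)\right) = -4 + \left(a - 4\right) = -4 + \left(-4 + a\right) = -8 + a$)
$W = - \frac{2}{3}$ ($W = - \frac{\left(-1\right) \left(-2\right)}{3} = \left(- \frac{1}{3}\right) 2 = - \frac{2}{3} \approx -0.66667$)
$w = -2$ ($w = \left(- \frac{2}{3}\right) 3 + 0 = -2 + 0 = -2$)
$L{\left(h \right)} = \sqrt{-11 + h}$ ($L{\left(h \right)} = \sqrt{\left(-8 + h\right) - 3} = \sqrt{-11 + h}$)
$L^{3}{\left(w \right)} = \left(\sqrt{-11 - 2}\right)^{3} = \left(\sqrt{-13}\right)^{3} = \left(i \sqrt{13}\right)^{3} = - 13 i \sqrt{13}$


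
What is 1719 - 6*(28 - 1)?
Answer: 1557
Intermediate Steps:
1719 - 6*(28 - 1) = 1719 - 6*27 = 1719 - 1*162 = 1719 - 162 = 1557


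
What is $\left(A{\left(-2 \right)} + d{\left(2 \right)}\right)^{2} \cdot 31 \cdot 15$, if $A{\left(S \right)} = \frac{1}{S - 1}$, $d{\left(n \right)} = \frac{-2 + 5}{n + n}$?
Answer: $\frac{3875}{48} \approx 80.729$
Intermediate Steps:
$d{\left(n \right)} = \frac{3}{2 n}$
$A{\left(S \right)} = \frac{1}{-1 + S}$
$\left(A{\left(-2 \right)} + d{\left(2 \right)}\right)^{2} \cdot 31 \cdot 15 = \left(\frac{1}{-1 - 2} + \frac{3}{2 \cdot 2}\right)^{2} \cdot 31 \cdot 15 = \left(\frac{1}{-3} + \frac{3}{2} \cdot \frac{1}{2}\right)^{2} \cdot 31 \cdot 15 = \left(- \frac{1}{3} + \frac{3}{4}\right)^{2} \cdot 31 \cdot 15 = \left(\frac{5}{12}\right)^{2} \cdot 31 \cdot 15 = \frac{25}{144} \cdot 31 \cdot 15 = \frac{775}{144} \cdot 15 = \frac{3875}{48}$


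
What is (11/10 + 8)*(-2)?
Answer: -91/5 ≈ -18.200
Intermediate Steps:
(11/10 + 8)*(-2) = (91/10)*(-2) = -91/5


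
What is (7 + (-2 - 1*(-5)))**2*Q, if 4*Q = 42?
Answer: 1050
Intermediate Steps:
Q = 21/2 (Q = (1/4)*42 = 21/2 ≈ 10.500)
(7 + (-2 - 1*(-5)))**2*Q = (7 + (-2 - 1*(-5)))**2*(21/2) = (7 + (-2 + 5))**2*(21/2) = (7 + 3)**2*(21/2) = 10**2*(21/2) = 100*(21/2) = 1050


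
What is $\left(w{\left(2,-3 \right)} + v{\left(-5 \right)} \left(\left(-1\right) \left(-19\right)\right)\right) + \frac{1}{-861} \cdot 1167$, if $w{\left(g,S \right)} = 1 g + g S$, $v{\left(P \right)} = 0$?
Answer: $- \frac{1537}{287} \approx -5.3554$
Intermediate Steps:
$w{\left(g,S \right)} = g + S g$
$\left(w{\left(2,-3 \right)} + v{\left(-5 \right)} \left(\left(-1\right) \left(-19\right)\right)\right) + \frac{1}{-861} \cdot 1167 = \left(2 \left(1 - 3\right) + 0 \left(\left(-1\right) \left(-19\right)\right)\right) + \frac{1}{-861} \cdot 1167 = \left(2 \left(-2\right) + 0 \cdot 19\right) - \frac{389}{287} = \left(-4 + 0\right) - \frac{389}{287} = -4 - \frac{389}{287} = - \frac{1537}{287}$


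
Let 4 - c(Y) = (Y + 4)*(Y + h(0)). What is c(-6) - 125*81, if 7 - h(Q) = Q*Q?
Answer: -10119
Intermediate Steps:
h(Q) = 7 - Q² (h(Q) = 7 - Q*Q = 7 - Q²)
c(Y) = 4 - (4 + Y)*(7 + Y) (c(Y) = 4 - (Y + 4)*(Y + (7 - 1*0²)) = 4 - (4 + Y)*(Y + (7 - 1*0)) = 4 - (4 + Y)*(Y + (7 + 0)) = 4 - (4 + Y)*(Y + 7) = 4 - (4 + Y)*(7 + Y))
c(-6) - 125*81 = (-24 - 1*(-6)² - 11*(-6)) - 125*81 = (-24 - 1*36 + 66) - 10125 = (-24 - 36 + 66) - 10125 = 6 - 10125 = -10119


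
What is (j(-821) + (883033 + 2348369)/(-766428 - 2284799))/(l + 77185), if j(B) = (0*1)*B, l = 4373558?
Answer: -1077134/4526742403887 ≈ -2.3795e-7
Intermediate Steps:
j(B) = 0 (j(B) = 0*B = 0)
(j(-821) + (883033 + 2348369)/(-766428 - 2284799))/(l + 77185) = (0 + (883033 + 2348369)/(-766428 - 2284799))/(4373558 + 77185) = (0 + 3231402/(-3051227))/4450743 = (0 + 3231402*(-1/3051227))*(1/4450743) = (0 - 3231402/3051227)*(1/4450743) = -3231402/3051227*1/4450743 = -1077134/4526742403887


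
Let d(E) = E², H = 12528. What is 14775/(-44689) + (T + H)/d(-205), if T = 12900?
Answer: 515432517/1878055225 ≈ 0.27445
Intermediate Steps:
14775/(-44689) + (T + H)/d(-205) = 14775/(-44689) + (12900 + 12528)/((-205)²) = 14775*(-1/44689) + 25428/42025 = -14775/44689 + 25428*(1/42025) = -14775/44689 + 25428/42025 = 515432517/1878055225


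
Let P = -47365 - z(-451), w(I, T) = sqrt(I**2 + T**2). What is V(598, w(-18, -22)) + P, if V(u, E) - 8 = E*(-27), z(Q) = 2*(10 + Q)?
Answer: -46475 - 54*sqrt(202) ≈ -47243.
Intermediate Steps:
z(Q) = 20 + 2*Q
P = -46483 (P = -47365 - (20 + 2*(-451)) = -47365 - (20 - 902) = -47365 - 1*(-882) = -47365 + 882 = -46483)
V(u, E) = 8 - 27*E (V(u, E) = 8 + E*(-27) = 8 - 27*E)
V(598, w(-18, -22)) + P = (8 - 27*sqrt((-18)**2 + (-22)**2)) - 46483 = (8 - 27*sqrt(324 + 484)) - 46483 = (8 - 54*sqrt(202)) - 46483 = -46475 - 54*sqrt(202)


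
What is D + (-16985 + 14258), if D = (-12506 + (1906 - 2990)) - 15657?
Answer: -31974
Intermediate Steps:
D = -29247 (D = (-12506 - 1084) - 15657 = -13590 - 15657 = -29247)
D + (-16985 + 14258) = -29247 + (-16985 + 14258) = -29247 - 2727 = -31974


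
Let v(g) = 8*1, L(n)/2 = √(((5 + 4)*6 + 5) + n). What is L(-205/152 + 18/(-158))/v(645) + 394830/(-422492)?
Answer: -197415/211246 + √2074108818/24016 ≈ 0.96181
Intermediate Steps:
L(n) = 2*√(59 + n) (L(n) = 2*√(((5 + 4)*6 + 5) + n) = 2*√((9*6 + 5) + n) = 2*√((54 + 5) + n) = 2*√(59 + n))
v(g) = 8
L(-205/152 + 18/(-158))/v(645) + 394830/(-422492) = (2*√(59 + (-205/152 + 18/(-158))))/8 + 394830/(-422492) = (2*√(59 + (-205*1/152 + 18*(-1/158))))*(⅛) + 394830*(-1/422492) = (2*√(59 + (-205/152 - 9/79)))*(⅛) - 197415/211246 = (2*√(59 - 17563/12008))*(⅛) - 197415/211246 = (2*√(690909/12008))*(⅛) - 197415/211246 = (2*(√2074108818/6004))*(⅛) - 197415/211246 = (√2074108818/3002)*(⅛) - 197415/211246 = √2074108818/24016 - 197415/211246 = -197415/211246 + √2074108818/24016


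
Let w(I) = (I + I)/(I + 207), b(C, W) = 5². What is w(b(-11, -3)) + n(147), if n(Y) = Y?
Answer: 17077/116 ≈ 147.22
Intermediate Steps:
b(C, W) = 25
w(I) = 2*I/(207 + I) (w(I) = (2*I)/(207 + I) = 2*I/(207 + I))
w(b(-11, -3)) + n(147) = 2*25/(207 + 25) + 147 = 2*25/232 + 147 = 2*25*(1/232) + 147 = 25/116 + 147 = 17077/116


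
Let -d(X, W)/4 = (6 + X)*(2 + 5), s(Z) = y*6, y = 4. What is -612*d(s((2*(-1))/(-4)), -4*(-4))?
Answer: 514080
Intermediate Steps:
s(Z) = 24 (s(Z) = 4*6 = 24)
d(X, W) = -168 - 28*X (d(X, W) = -4*(6 + X)*(2 + 5) = -4*(6 + X)*7 = -4*(42 + 7*X) = -168 - 28*X)
-612*d(s((2*(-1))/(-4)), -4*(-4)) = -612*(-168 - 28*24) = -612*(-168 - 672) = -612*(-840) = 514080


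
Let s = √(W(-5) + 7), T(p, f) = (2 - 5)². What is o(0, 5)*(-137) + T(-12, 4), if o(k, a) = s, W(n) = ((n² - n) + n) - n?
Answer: 9 - 137*√37 ≈ -824.34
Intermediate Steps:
T(p, f) = 9 (T(p, f) = (-3)² = 9)
W(n) = n² - n
s = √37 (s = √(-5*(-1 - 5) + 7) = √(-5*(-6) + 7) = √(30 + 7) = √37 ≈ 6.0828)
o(k, a) = √37
o(0, 5)*(-137) + T(-12, 4) = √37*(-137) + 9 = -137*√37 + 9 = 9 - 137*√37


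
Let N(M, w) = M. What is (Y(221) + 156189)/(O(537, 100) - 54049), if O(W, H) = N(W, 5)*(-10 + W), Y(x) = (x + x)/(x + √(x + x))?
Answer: 1800307/2638950 - √442/25070025 ≈ 0.68221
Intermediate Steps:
Y(x) = 2*x/(x + √2*√x) (Y(x) = (2*x)/(x + √(2*x)) = (2*x)/(x + √2*√x) = 2*x/(x + √2*√x))
O(W, H) = W*(-10 + W)
(Y(221) + 156189)/(O(537, 100) - 54049) = (2*221/(221 + √2*√221) + 156189)/(537*(-10 + 537) - 54049) = (2*221/(221 + √442) + 156189)/(537*527 - 54049) = (442/(221 + √442) + 156189)/(282999 - 54049) = (156189 + 442/(221 + √442))/228950 = (156189 + 442/(221 + √442))*(1/228950) = 156189/228950 + 221/(114475*(221 + √442))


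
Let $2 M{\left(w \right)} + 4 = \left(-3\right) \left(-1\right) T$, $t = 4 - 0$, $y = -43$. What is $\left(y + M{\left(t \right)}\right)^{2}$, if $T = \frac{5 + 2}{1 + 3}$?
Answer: $\frac{114921}{64} \approx 1795.6$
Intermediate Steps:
$T = \frac{7}{4} \approx 1.75$
$t = 4$ ($t = 4 + 0 = 4$)
$M{\left(w \right)} = \frac{5}{8}$ ($M{\left(w \right)} = -2 + \frac{\left(-3\right) \left(-1\right) \frac{7}{4}}{2} = -2 + \frac{3 \cdot \frac{7}{4}}{2} = -2 + \frac{1}{2} \cdot \frac{21}{4} = -2 + \frac{21}{8} = \frac{5}{8}$)
$\left(y + M{\left(t \right)}\right)^{2} = \left(-43 + \frac{5}{8}\right)^{2} = \left(- \frac{339}{8}\right)^{2} = \frac{114921}{64}$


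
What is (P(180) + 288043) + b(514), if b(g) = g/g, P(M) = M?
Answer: 288224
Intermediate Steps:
b(g) = 1
(P(180) + 288043) + b(514) = (180 + 288043) + 1 = 288223 + 1 = 288224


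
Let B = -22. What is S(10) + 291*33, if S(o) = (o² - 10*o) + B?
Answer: 9581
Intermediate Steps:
S(o) = -22 + o² - 10*o (S(o) = (o² - 10*o) - 22 = -22 + o² - 10*o)
S(10) + 291*33 = (-22 + 10² - 10*10) + 291*33 = (-22 + 100 - 100) + 9603 = -22 + 9603 = 9581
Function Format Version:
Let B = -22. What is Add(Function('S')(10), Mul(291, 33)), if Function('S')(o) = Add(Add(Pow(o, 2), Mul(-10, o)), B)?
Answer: 9581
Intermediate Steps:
Function('S')(o) = Add(-22, Pow(o, 2), Mul(-10, o)) (Function('S')(o) = Add(Add(Pow(o, 2), Mul(-10, o)), -22) = Add(-22, Pow(o, 2), Mul(-10, o)))
Add(Function('S')(10), Mul(291, 33)) = Add(Add(-22, Pow(10, 2), Mul(-10, 10)), Mul(291, 33)) = Add(Add(-22, 100, -100), 9603) = Add(-22, 9603) = 9581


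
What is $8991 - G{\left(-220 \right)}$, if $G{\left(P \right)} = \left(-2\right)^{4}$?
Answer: $8975$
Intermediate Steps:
$G{\left(P \right)} = 16$
$8991 - G{\left(-220 \right)} = 8991 - 16 = 8975$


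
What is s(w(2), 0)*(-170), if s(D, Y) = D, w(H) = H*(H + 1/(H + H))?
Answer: -765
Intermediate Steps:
w(H) = H*(H + 1/(2*H))
s(w(2), 0)*(-170) = (½ + 2²)*(-170) = (½ + 4)*(-170) = (9/2)*(-170) = -765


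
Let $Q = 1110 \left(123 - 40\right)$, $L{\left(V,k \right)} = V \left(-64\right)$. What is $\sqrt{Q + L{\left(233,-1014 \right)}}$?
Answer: $\sqrt{77218} \approx 277.88$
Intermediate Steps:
$L{\left(V,k \right)} = - 64 V$
$Q = 92130$ ($Q = 1110 \cdot 83 = 92130$)
$\sqrt{Q + L{\left(233,-1014 \right)}} = \sqrt{92130 - 14912} = \sqrt{77218}$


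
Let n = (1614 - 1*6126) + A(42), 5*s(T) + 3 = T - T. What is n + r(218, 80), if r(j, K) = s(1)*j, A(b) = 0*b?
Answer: -23214/5 ≈ -4642.8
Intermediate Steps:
s(T) = -3/5 (s(T) = -3/5 + (T - T)/5 = -3/5 + (1/5)*0 = -3/5 + 0 = -3/5)
A(b) = 0
r(j, K) = -3*j/5
n = -4512 (n = (1614 - 1*6126) + 0 = (1614 - 6126) + 0 = -4512 + 0 = -4512)
n + r(218, 80) = -4512 - 3/5*218 = -4512 - 654/5 = -23214/5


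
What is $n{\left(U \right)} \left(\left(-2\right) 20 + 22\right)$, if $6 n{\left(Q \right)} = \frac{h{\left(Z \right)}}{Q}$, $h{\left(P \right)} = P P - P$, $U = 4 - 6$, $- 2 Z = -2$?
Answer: $0$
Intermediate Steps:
$Z = 1$ ($Z = \left(- \frac{1}{2}\right) \left(-2\right) = 1$)
$U = -2$ ($U = 4 - 6 = -2$)
$h{\left(P \right)} = P^{2} - P$
$n{\left(Q \right)} = 0$ ($n{\left(Q \right)} = \frac{1 \left(-1 + 1\right) \frac{1}{Q}}{6} = \frac{1 \cdot 0 \frac{1}{Q}}{6} = \frac{0 \frac{1}{Q}}{6} = \frac{1}{6} \cdot 0 = 0$)
$n{\left(U \right)} \left(\left(-2\right) 20 + 22\right) = 0 \left(\left(-2\right) 20 + 22\right) = 0 \left(-40 + 22\right) = 0 \left(-18\right) = 0$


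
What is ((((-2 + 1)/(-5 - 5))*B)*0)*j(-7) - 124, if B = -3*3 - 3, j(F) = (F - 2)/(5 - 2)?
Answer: -124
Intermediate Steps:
j(F) = -2/3 + F/3 (j(F) = (-2 + F)/3 = (-2 + F)*(1/3) = -2/3 + F/3)
B = -12 (B = -9 - 3 = -12)
((((-2 + 1)/(-5 - 5))*B)*0)*j(-7) - 124 = ((((-2 + 1)/(-5 - 5))*(-12))*0)*(-2/3 + (1/3)*(-7)) - 124 = ((-1/(-10)*(-12))*0)*(-2/3 - 7/3) - 124 = ((-1*(-1/10)*(-12))*0)*(-3) - 124 = (((1/10)*(-12))*0)*(-3) - 124 = -6/5*0*(-3) - 124 = 0*(-3) - 124 = 0 - 124 = -124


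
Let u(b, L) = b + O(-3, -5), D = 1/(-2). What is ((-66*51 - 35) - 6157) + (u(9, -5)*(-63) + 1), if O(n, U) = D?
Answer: -20185/2 ≈ -10093.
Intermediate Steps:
D = -½ ≈ -0.50000
O(n, U) = -½
u(b, L) = -½ + b (u(b, L) = b - ½ = -½ + b)
((-66*51 - 35) - 6157) + (u(9, -5)*(-63) + 1) = ((-66*51 - 35) - 6157) + ((-½ + 9)*(-63) + 1) = ((-3366 - 35) - 6157) + ((17/2)*(-63) + 1) = (-3401 - 6157) + (-1071/2 + 1) = -9558 - 1069/2 = -20185/2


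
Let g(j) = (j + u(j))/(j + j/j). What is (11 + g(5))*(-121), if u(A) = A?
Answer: -4598/3 ≈ -1532.7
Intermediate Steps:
g(j) = 2*j/(1 + j) (g(j) = (j + j)/(j + j/j) = (2*j)/(j + 1) = (2*j)/(1 + j) = 2*j/(1 + j))
(11 + g(5))*(-121) = (11 + 2*5/(1 + 5))*(-121) = (11 + 2*5/6)*(-121) = (11 + 2*5*(⅙))*(-121) = (11 + 5/3)*(-121) = (38/3)*(-121) = -4598/3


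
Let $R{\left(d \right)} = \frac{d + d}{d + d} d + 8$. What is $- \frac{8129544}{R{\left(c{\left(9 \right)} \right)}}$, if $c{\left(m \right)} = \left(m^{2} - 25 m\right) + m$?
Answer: $\frac{8129544}{127} \approx 64012.0$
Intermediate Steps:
$c{\left(m \right)} = m^{2} - 24 m$
$R{\left(d \right)} = 8 + d$ ($R{\left(d \right)} = \frac{2 d}{2 d} d + 8 = 2 d \frac{1}{2 d} d + 8 = 1 d + 8 = d + 8 = 8 + d$)
$- \frac{8129544}{R{\left(c{\left(9 \right)} \right)}} = - \frac{8129544}{8 + 9 \left(-24 + 9\right)} = - \frac{8129544}{8 + 9 \left(-15\right)} = - \frac{8129544}{8 - 135} = - \frac{8129544}{-127} = \left(-8129544\right) \left(- \frac{1}{127}\right) = \frac{8129544}{127}$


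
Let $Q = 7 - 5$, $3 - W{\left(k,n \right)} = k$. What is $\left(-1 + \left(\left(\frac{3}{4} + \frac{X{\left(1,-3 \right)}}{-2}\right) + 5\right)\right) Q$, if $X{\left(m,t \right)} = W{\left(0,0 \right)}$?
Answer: $\frac{13}{2} \approx 6.5$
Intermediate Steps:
$W{\left(k,n \right)} = 3 - k$
$X{\left(m,t \right)} = 3$ ($X{\left(m,t \right)} = 3 - 0 = 3 + 0 = 3$)
$Q = 2$
$\left(-1 + \left(\left(\frac{3}{4} + \frac{X{\left(1,-3 \right)}}{-2}\right) + 5\right)\right) Q = \left(-1 + \left(\left(\frac{3}{4} + \frac{3}{-2}\right) + 5\right)\right) 2 = \left(-1 + \left(\left(3 \cdot \frac{1}{4} + 3 \left(- \frac{1}{2}\right)\right) + 5\right)\right) 2 = \left(-1 + \left(\left(\frac{3}{4} - \frac{3}{2}\right) + 5\right)\right) 2 = \left(-1 + \left(- \frac{3}{4} + 5\right)\right) 2 = \left(-1 + \frac{17}{4}\right) 2 = \frac{13}{4} \cdot 2 = \frac{13}{2}$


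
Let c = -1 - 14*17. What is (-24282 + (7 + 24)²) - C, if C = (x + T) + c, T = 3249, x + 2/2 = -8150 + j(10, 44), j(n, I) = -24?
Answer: -18156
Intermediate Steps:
c = -239 (c = -1 - 238 = -239)
x = -8175 (x = -1 + (-8150 - 24) = -1 - 8174 = -8175)
C = -5165 (C = (-8175 + 3249) - 239 = -4926 - 239 = -5165)
(-24282 + (7 + 24)²) - C = (-24282 + (7 + 24)²) - 1*(-5165) = (-24282 + 31²) + 5165 = (-24282 + 961) + 5165 = -23321 + 5165 = -18156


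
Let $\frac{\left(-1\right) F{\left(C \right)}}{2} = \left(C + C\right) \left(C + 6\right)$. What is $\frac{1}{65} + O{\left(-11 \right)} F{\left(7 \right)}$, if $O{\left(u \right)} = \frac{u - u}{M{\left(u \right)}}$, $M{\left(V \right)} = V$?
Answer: $\frac{1}{65} \approx 0.015385$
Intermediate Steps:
$F{\left(C \right)} = - 4 C \left(6 + C\right)$ ($F{\left(C \right)} = - 2 \left(C + C\right) \left(C + 6\right) = - 2 \cdot 2 C \left(6 + C\right) = - 4 C \left(6 + C\right)$)
$O{\left(u \right)} = 0$ ($O{\left(u \right)} = \frac{u - u}{u} = \frac{0}{u} = 0$)
$\frac{1}{65} + O{\left(-11 \right)} F{\left(7 \right)} = \frac{1}{65} + 0 \left(\left(-4\right) 7 \left(6 + 7\right)\right) = \frac{1}{65} + 0 \left(\left(-4\right) 7 \cdot 13\right) = \frac{1}{65} + 0 \left(-364\right) = \frac{1}{65} + 0 = \frac{1}{65}$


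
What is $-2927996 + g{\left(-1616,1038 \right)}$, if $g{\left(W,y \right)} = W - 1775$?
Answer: $-2931387$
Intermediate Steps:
$g{\left(W,y \right)} = -1775 + W$
$-2927996 + g{\left(-1616,1038 \right)} = -2927996 - 3391 = -2931387$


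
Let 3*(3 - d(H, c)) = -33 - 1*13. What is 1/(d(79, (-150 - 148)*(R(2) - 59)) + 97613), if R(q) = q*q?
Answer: 3/292894 ≈ 1.0243e-5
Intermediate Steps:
R(q) = q²
d(H, c) = 55/3 (d(H, c) = 3 - (-33 - 1*13)/3 = 3 - (-33 - 13)/3 = 3 - ⅓*(-46) = 3 + 46/3 = 55/3)
1/(d(79, (-150 - 148)*(R(2) - 59)) + 97613) = 1/(55/3 + 97613) = 1/(292894/3) = 3/292894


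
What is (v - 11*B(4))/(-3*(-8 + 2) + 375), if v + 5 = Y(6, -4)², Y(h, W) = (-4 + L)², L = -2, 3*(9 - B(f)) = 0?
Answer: 1192/393 ≈ 3.0331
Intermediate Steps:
B(f) = 9 (B(f) = 9 - ⅓*0 = 9 + 0 = 9)
Y(h, W) = 36 (Y(h, W) = (-4 - 2)² = (-6)² = 36)
v = 1291 (v = -5 + 36² = -5 + 1296 = 1291)
(v - 11*B(4))/(-3*(-8 + 2) + 375) = (1291 - 11*9)/(-3*(-8 + 2) + 375) = (1291 - 99)/(-3*(-6) + 375) = 1192/(18 + 375) = 1192/393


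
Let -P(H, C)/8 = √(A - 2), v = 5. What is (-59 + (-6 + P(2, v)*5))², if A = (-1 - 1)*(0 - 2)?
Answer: 7425 + 5200*√2 ≈ 14779.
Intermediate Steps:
A = 4 (A = -2*(-2) = 4)
P(H, C) = -8*√2 (P(H, C) = -8*√(4 - 2) = -8*√2)
(-59 + (-6 + P(2, v)*5))² = (-59 + (-6 - 8*√2*5))² = (-59 + (-6 - 40*√2))² = (-65 - 40*√2)²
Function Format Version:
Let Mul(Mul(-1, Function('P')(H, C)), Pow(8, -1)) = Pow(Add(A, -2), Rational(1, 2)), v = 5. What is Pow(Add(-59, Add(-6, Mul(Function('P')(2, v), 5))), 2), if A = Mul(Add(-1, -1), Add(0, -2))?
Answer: Add(7425, Mul(5200, Pow(2, Rational(1, 2)))) ≈ 14779.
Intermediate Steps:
A = 4 (A = Mul(-2, -2) = 4)
Function('P')(H, C) = Mul(-8, Pow(2, Rational(1, 2))) (Function('P')(H, C) = Mul(-8, Pow(Add(4, -2), Rational(1, 2))) = Mul(-8, Pow(2, Rational(1, 2))))
Pow(Add(-59, Add(-6, Mul(Function('P')(2, v), 5))), 2) = Pow(Add(-59, Add(-6, Mul(Mul(-8, Pow(2, Rational(1, 2))), 5))), 2) = Pow(Add(-59, Add(-6, Mul(-40, Pow(2, Rational(1, 2))))), 2) = Pow(Add(-65, Mul(-40, Pow(2, Rational(1, 2)))), 2)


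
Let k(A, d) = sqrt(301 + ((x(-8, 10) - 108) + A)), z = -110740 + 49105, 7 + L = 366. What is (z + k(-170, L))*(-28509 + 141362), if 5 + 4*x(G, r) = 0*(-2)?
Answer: -6955694655 + 112853*sqrt(87)/2 ≈ -6.9552e+9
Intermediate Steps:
L = 359 (L = -7 + 366 = 359)
x(G, r) = -5/4 (x(G, r) = -5/4 + (0*(-2))/4 = -5/4 + (1/4)*0 = -5/4 + 0 = -5/4)
z = -61635
k(A, d) = sqrt(767/4 + A) (k(A, d) = sqrt(301 + ((-5/4 - 108) + A)) = sqrt(301 + (-437/4 + A)) = sqrt(767/4 + A))
(z + k(-170, L))*(-28509 + 141362) = (-61635 + sqrt(767 + 4*(-170))/2)*(-28509 + 141362) = (-61635 + sqrt(767 - 680)/2)*112853 = (-61635 + sqrt(87)/2)*112853 = -6955694655 + 112853*sqrt(87)/2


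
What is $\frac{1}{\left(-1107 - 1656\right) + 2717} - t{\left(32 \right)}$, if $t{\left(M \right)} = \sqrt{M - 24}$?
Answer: $- \frac{1}{46} - 2 \sqrt{2} \approx -2.8502$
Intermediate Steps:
$t{\left(M \right)} = \sqrt{-24 + M}$
$\frac{1}{\left(-1107 - 1656\right) + 2717} - t{\left(32 \right)} = \frac{1}{\left(-1107 - 1656\right) + 2717} - \sqrt{-24 + 32} = \frac{1}{-2763 + 2717} - \sqrt{8} = \frac{1}{-46} - 2 \sqrt{2} = - \frac{1}{46} - 2 \sqrt{2}$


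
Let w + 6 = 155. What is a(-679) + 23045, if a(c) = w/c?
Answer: 15647406/679 ≈ 23045.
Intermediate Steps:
w = 149 (w = -6 + 155 = 149)
a(c) = 149/c
a(-679) + 23045 = 149/(-679) + 23045 = 149*(-1/679) + 23045 = -149/679 + 23045 = 15647406/679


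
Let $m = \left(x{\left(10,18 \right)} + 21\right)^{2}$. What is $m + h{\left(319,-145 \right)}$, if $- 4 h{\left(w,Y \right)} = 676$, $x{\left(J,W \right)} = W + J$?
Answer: $2232$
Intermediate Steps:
$x{\left(J,W \right)} = J + W$
$h{\left(w,Y \right)} = -169$ ($h{\left(w,Y \right)} = \left(- \frac{1}{4}\right) 676 = -169$)
$m = 2401$ ($m = \left(\left(10 + 18\right) + 21\right)^{2} = \left(28 + 21\right)^{2} = 49^{2} = 2401$)
$m + h{\left(319,-145 \right)} = 2401 - 169 = 2232$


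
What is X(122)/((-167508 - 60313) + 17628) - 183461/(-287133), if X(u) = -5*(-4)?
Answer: 38556475313/60353346669 ≈ 0.63885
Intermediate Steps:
X(u) = 20
X(122)/((-167508 - 60313) + 17628) - 183461/(-287133) = 20/((-167508 - 60313) + 17628) - 183461/(-287133) = 20/(-227821 + 17628) - 183461*(-1/287133) = 20/(-210193) + 183461/287133 = 20*(-1/210193) + 183461/287133 = -20/210193 + 183461/287133 = 38556475313/60353346669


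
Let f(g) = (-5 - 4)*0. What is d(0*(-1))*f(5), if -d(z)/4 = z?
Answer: 0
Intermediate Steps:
f(g) = 0 (f(g) = -9*0 = 0)
d(z) = -4*z
d(0*(-1))*f(5) = -0*(-1)*0 = -4*0*0 = 0*0 = 0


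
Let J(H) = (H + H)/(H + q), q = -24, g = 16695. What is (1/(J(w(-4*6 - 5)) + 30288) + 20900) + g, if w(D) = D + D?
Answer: 46687952311/1241866 ≈ 37595.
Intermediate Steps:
w(D) = 2*D
J(H) = 2*H/(-24 + H) (J(H) = (H + H)/(H - 24) = (2*H)/(-24 + H) = 2*H/(-24 + H))
(1/(J(w(-4*6 - 5)) + 30288) + 20900) + g = (1/(2*(2*(-4*6 - 5))/(-24 + 2*(-4*6 - 5)) + 30288) + 20900) + 16695 = (1/(2*(2*(-24 - 5))/(-24 + 2*(-24 - 5)) + 30288) + 20900) + 16695 = (1/(2*(2*(-29))/(-24 + 2*(-29)) + 30288) + 20900) + 16695 = (1/(2*(-58)/(-24 - 58) + 30288) + 20900) + 16695 = (1/(2*(-58)/(-82) + 30288) + 20900) + 16695 = (1/(2*(-58)*(-1/82) + 30288) + 20900) + 16695 = (1/(58/41 + 30288) + 20900) + 16695 = (1/(1241866/41) + 20900) + 16695 = (41/1241866 + 20900) + 16695 = 25954999441/1241866 + 16695 = 46687952311/1241866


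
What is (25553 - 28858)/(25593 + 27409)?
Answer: -3305/53002 ≈ -0.062356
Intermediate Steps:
(25553 - 28858)/(25593 + 27409) = -3305/53002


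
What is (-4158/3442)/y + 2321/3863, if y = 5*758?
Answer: 15130900213/25196765170 ≈ 0.60051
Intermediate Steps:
y = 3790
(-4158/3442)/y + 2321/3863 = -4158/3442/3790 + 2321/3863 = -4158*1/3442*(1/3790) + 2321*(1/3863) = -2079/1721*1/3790 + 2321/3863 = -2079/6522590 + 2321/3863 = 15130900213/25196765170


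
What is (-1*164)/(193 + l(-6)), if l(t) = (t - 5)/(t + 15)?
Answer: -738/863 ≈ -0.85516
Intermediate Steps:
l(t) = (-5 + t)/(15 + t)
(-1*164)/(193 + l(-6)) = (-1*164)/(193 + (-5 - 6)/(15 - 6)) = -164/(193 - 11/9) = -164/1726/9 = -164*9/1726 = -738/863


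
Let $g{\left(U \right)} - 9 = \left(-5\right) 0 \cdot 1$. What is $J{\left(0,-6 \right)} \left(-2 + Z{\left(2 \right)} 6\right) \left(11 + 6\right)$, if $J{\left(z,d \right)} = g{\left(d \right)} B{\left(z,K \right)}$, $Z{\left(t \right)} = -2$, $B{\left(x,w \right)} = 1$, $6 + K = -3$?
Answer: $-2142$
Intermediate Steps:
$K = -9$ ($K = -6 - 3 = -9$)
$g{\left(U \right)} = 9$ ($g{\left(U \right)} = 9 + \left(-5\right) 0 \cdot 1 = 9 + 0 \cdot 1 = 9 + 0 = 9$)
$J{\left(z,d \right)} = 9$ ($J{\left(z,d \right)} = 9 \cdot 1 = 9$)
$J{\left(0,-6 \right)} \left(-2 + Z{\left(2 \right)} 6\right) \left(11 + 6\right) = 9 \left(-2 - 12\right) \left(11 + 6\right) = 9 \left(-2 - 12\right) 17 = 9 \left(\left(-14\right) 17\right) = 9 \left(-238\right) = -2142$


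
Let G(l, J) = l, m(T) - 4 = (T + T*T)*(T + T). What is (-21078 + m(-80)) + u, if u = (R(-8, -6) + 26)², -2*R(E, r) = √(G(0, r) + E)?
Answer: -1032274 + (26 - I*√2)² ≈ -1.0316e+6 - 73.539*I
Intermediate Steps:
m(T) = 4 + 2*T*(T + T²) (m(T) = 4 + (T + T*T)*(T + T) = 4 + (T + T²)*(2*T) = 4 + 2*T*(T + T²))
R(E, r) = -√E/2 (R(E, r) = -√(0 + E)/2 = -√E/2)
u = (26 - I*√2)² (u = (-I*√2 + 26)² = (26 - I*√2)² ≈ 674.0 - 73.539*I)
(-21078 + m(-80)) + u = (-21078 + (4 + 2*(-80)² + 2*(-80)³)) + (26 - I*√2)² = (-21078 + (4 + 2*6400 + 2*(-512000))) + (26 - I*√2)² = (-21078 + (4 + 12800 - 1024000)) + (26 - I*√2)² = (-21078 - 1011196) + (26 - I*√2)² = -1032274 + (26 - I*√2)²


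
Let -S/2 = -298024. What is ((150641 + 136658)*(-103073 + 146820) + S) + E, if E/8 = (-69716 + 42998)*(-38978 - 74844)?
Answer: 36897834969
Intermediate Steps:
S = 596048 (S = -2*(-298024) = 596048)
E = 24328769568 (E = 8*((-69716 + 42998)*(-38978 - 74844)) = 8*(-26718*(-113822)) = 8*3041096196 = 24328769568)
((150641 + 136658)*(-103073 + 146820) + S) + E = ((150641 + 136658)*(-103073 + 146820) + 596048) + 24328769568 = (287299*43747 + 596048) + 24328769568 = (12568469353 + 596048) + 24328769568 = 12569065401 + 24328769568 = 36897834969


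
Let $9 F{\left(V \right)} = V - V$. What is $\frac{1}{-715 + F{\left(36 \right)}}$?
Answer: $- \frac{1}{715} \approx -0.0013986$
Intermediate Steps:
$F{\left(V \right)} = 0$ ($F{\left(V \right)} = \frac{V - V}{9} = \frac{1}{9} \cdot 0 = 0$)
$\frac{1}{-715 + F{\left(36 \right)}} = \frac{1}{-715 + 0} = \frac{1}{-715} = - \frac{1}{715}$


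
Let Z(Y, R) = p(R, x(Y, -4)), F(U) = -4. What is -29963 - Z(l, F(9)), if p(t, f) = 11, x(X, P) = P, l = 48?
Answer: -29974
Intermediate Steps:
Z(Y, R) = 11
-29963 - Z(l, F(9)) = -29963 - 1*11 = -29963 - 11 = -29974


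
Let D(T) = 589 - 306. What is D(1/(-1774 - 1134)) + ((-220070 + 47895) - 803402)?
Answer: -975294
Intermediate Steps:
D(T) = 283
D(1/(-1774 - 1134)) + ((-220070 + 47895) - 803402) = 283 + ((-220070 + 47895) - 803402) = 283 + (-172175 - 803402) = 283 - 975577 = -975294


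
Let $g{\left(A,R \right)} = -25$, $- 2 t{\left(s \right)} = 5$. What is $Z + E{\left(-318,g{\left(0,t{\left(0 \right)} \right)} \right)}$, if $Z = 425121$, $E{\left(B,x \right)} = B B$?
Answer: $526245$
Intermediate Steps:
$t{\left(s \right)} = - \frac{5}{2}$ ($t{\left(s \right)} = \left(- \frac{1}{2}\right) 5 = - \frac{5}{2}$)
$E{\left(B,x \right)} = B^{2}$
$Z + E{\left(-318,g{\left(0,t{\left(0 \right)} \right)} \right)} = 425121 + \left(-318\right)^{2} = 425121 + 101124 = 526245$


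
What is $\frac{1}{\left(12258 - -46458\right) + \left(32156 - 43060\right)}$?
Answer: $\frac{1}{47812} \approx 2.0915 \cdot 10^{-5}$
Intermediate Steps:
$\frac{1}{\left(12258 - -46458\right) + \left(32156 - 43060\right)} = \frac{1}{\left(12258 + 46458\right) - 10904} = \frac{1}{58716 - 10904} = \frac{1}{47812}$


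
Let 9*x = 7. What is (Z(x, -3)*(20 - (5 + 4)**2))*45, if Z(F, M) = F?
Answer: -2135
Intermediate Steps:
x = 7/9 (x = (1/9)*7 = 7/9 ≈ 0.77778)
(Z(x, -3)*(20 - (5 + 4)**2))*45 = (7*(20 - (5 + 4)**2)/9)*45 = (7*(20 - 1*9**2)/9)*45 = (7*(20 - 1*81)/9)*45 = (7*(20 - 81)/9)*45 = ((7/9)*(-61))*45 = -427/9*45 = -2135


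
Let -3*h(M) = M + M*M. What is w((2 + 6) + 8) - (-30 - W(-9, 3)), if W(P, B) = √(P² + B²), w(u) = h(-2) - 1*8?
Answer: 64/3 + 3*√10 ≈ 30.820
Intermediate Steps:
h(M) = -M/3 - M²/3 (h(M) = -(M + M*M)/3 = -(M + M²)/3 = -M/3 - M²/3)
w(u) = -26/3 (w(u) = -⅓*(-2)*(1 - 2) - 1*8 = -⅓*(-2)*(-1) - 8 = -⅔ - 8 = -26/3)
W(P, B) = √(B² + P²)
w((2 + 6) + 8) - (-30 - W(-9, 3)) = -26/3 - (-30 - √(3² + (-9)²)) = -26/3 - (-30 - √(9 + 81)) = -26/3 - (-30 - √90) = -26/3 - (-30 - 3*√10) = -26/3 + (30 + 3*√10) = 64/3 + 3*√10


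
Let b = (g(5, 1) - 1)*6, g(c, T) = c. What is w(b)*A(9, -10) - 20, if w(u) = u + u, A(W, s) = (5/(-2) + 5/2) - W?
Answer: -452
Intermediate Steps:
A(W, s) = -W (A(W, s) = (5*(-1/2) + 5*(1/2)) - W = (-5/2 + 5/2) - W = 0 - W = -W)
b = 24 (b = (5 - 1)*6 = 4*6 = 24)
w(u) = 2*u
w(b)*A(9, -10) - 20 = (2*24)*(-1*9) - 20 = 48*(-9) - 20 = -432 - 20 = -452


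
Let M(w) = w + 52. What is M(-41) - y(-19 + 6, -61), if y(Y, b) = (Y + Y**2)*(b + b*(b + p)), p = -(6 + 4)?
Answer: -666109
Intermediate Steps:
M(w) = 52 + w
p = -10 (p = -1*10 = -10)
y(Y, b) = (Y + Y**2)*(b + b*(-10 + b)) (y(Y, b) = (Y + Y**2)*(b + b*(b - 10)) = (Y + Y**2)*(b + b*(-10 + b)))
M(-41) - y(-19 + 6, -61) = (52 - 41) - (-19 + 6)*(-61)*(-9 - 61 - 9*(-19 + 6) + (-19 + 6)*(-61)) = 11 - (-13)*(-61)*(-9 - 61 - 9*(-13) - 13*(-61)) = 11 - (-13)*(-61)*(-9 - 61 + 117 + 793) = 11 - (-13)*(-61)*840 = 11 - 1*666120 = 11 - 666120 = -666109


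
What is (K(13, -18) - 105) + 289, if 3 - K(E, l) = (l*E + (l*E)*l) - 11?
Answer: -3780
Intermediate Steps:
K(E, l) = 14 - E*l - E*l² (K(E, l) = 3 - ((l*E + (l*E)*l) - 11) = 3 - ((E*l + (E*l)*l) - 11) = 3 - ((E*l + E*l²) - 11) = 3 - (-11 + E*l + E*l²) = 3 + (11 - E*l - E*l²) = 14 - E*l - E*l²)
(K(13, -18) - 105) + 289 = ((14 - 1*13*(-18) - 1*13*(-18)²) - 105) + 289 = ((14 + 234 - 1*13*324) - 105) + 289 = ((14 + 234 - 4212) - 105) + 289 = (-3964 - 105) + 289 = -4069 + 289 = -3780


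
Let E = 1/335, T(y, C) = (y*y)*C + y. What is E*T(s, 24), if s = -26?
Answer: 16198/335 ≈ 48.352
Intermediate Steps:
T(y, C) = y + C*y² (T(y, C) = y²*C + y = C*y² + y = y + C*y²)
E = 1/335 ≈ 0.0029851
E*T(s, 24) = (-26*(1 + 24*(-26)))/335 = (-26*(1 - 624))/335 = (-26*(-623))/335 = (1/335)*16198 = 16198/335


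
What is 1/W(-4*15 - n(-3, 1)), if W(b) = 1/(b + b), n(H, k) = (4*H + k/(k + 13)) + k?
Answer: -687/7 ≈ -98.143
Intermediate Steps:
n(H, k) = k + 4*H + k/(13 + k) (n(H, k) = (4*H + k/(13 + k)) + k = k + 4*H + k/(13 + k))
W(b) = 1/(2*b)
1/W(-4*15 - n(-3, 1)) = 1/(1/(2*(-4*15 - (1² + 14*1 + 52*(-3) + 4*(-3)*1)/(13 + 1)))) = 1/(1/(2*(-1*60 - (1 + 14 - 156 - 12)/14))) = 1/(1/(2*(-60 - (-153)/14))) = 1/(1/(2*(-60 - 1*(-153/14)))) = 1/(1/(2*(-60 + 153/14))) = 1/(1/(2*(-687/14))) = 1/((½)*(-14/687)) = 1/(-7/687) = -687/7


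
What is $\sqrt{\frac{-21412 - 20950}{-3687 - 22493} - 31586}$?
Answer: $\frac{i \sqrt{5411923827310}}{13090} \approx 177.72 i$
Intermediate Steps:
$\sqrt{\frac{-21412 - 20950}{-3687 - 22493} - 31586} = \sqrt{- \frac{42362}{-26180} - 31586} = \sqrt{\left(-42362\right) \left(- \frac{1}{26180}\right) - 31586} = \sqrt{\frac{21181}{13090} - 31586} = \sqrt{- \frac{413439559}{13090}} = \frac{i \sqrt{5411923827310}}{13090}$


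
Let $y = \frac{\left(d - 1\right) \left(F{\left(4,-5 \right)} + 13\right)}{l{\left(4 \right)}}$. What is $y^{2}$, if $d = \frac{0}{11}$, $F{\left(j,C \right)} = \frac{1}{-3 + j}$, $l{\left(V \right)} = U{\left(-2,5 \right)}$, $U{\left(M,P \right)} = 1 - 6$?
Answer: $\frac{196}{25} \approx 7.84$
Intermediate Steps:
$U{\left(M,P \right)} = -5$ ($U{\left(M,P \right)} = 1 - 6 = -5$)
$l{\left(V \right)} = -5$
$d = 0$ ($d = 0 \cdot \frac{1}{11} = 0$)
$y = \frac{14}{5}$ ($y = \frac{\left(0 - 1\right) \left(\frac{1}{-3 + 4} + 13\right)}{-5} = - (\frac{1^{-1} + 13}{1}) \left(- \frac{1}{5}\right) = - (1 + 13) \left(- \frac{1}{5}\right) = \left(-1\right) 14 \left(- \frac{1}{5}\right) = \left(-14\right) \left(- \frac{1}{5}\right) = \frac{14}{5} \approx 2.8$)
$y^{2} = \left(\frac{14}{5}\right)^{2} = \frac{196}{25}$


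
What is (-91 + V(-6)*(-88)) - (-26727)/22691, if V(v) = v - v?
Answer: -2038154/22691 ≈ -89.822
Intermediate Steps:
V(v) = 0
(-91 + V(-6)*(-88)) - (-26727)/22691 = (-91 + 0*(-88)) - (-26727)/22691 = (-91 + 0) - (-26727)/22691 = -91 - 1*(-26727/22691) = -91 + 26727/22691 = -2038154/22691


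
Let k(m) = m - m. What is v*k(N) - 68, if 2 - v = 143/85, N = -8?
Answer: -68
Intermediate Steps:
v = 27/85 (v = 2 - 143/85 = 27/85 ≈ 0.31765)
k(m) = 0
v*k(N) - 68 = (27/85)*0 - 68 = 0 - 68 = -68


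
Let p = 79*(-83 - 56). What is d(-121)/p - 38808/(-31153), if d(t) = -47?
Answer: 427614839/342091093 ≈ 1.2500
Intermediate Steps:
p = -10981 (p = 79*(-139) = -10981)
d(-121)/p - 38808/(-31153) = -47/(-10981) - 38808/(-31153) = -47*(-1/10981) - 38808*(-1/31153) = 47/10981 + 38808/31153 = 427614839/342091093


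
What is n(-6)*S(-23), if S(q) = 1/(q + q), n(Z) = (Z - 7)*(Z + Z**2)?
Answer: 195/23 ≈ 8.4783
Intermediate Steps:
n(Z) = (-7 + Z)*(Z + Z**2)
S(q) = 1/(2*q)
n(-6)*S(-23) = (-6*(-7 + (-6)**2 - 6*(-6)))*((1/2)/(-23)) = (-6*(-7 + 36 + 36))*((1/2)*(-1/23)) = -6*65*(-1/46) = -390*(-1/46) = 195/23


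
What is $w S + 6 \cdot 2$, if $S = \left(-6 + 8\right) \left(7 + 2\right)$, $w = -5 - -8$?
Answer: $66$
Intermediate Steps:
$w = 3$ ($w = -5 + 8 = 3$)
$S = 18$ ($S = 2 \cdot 9 = 18$)
$w S + 6 \cdot 2 = 3 \cdot 18 + 6 \cdot 2 = 54 + 12 = 66$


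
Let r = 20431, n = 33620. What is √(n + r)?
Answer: √54051 ≈ 232.49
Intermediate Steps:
√(n + r) = √(33620 + 20431) = √54051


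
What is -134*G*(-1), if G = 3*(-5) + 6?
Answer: -1206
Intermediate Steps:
G = -9 (G = -15 + 6 = -9)
-134*G*(-1) = -(-1206)*(-1) = -134*9 = -1206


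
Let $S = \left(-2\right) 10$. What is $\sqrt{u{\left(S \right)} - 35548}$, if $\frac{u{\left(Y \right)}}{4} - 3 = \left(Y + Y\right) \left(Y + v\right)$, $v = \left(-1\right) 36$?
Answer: $4 i \sqrt{1661} \approx 163.02 i$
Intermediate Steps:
$S = -20$
$v = -36$
$u{\left(Y \right)} = 12 + 8 Y \left(-36 + Y\right)$ ($u{\left(Y \right)} = 12 + 4 \left(Y + Y\right) \left(Y - 36\right) = 12 + 4 \cdot 2 Y \left(-36 + Y\right) = 12 + 8 Y \left(-36 + Y\right)$)
$\sqrt{u{\left(S \right)} - 35548} = \sqrt{\left(12 - -5760 + 8 \left(-20\right)^{2}\right) - 35548} = \sqrt{\left(12 + 5760 + 8 \cdot 400\right) - 35548} = \sqrt{\left(12 + 5760 + 3200\right) - 35548} = \sqrt{8972 - 35548} = \sqrt{-26576} = 4 i \sqrt{1661}$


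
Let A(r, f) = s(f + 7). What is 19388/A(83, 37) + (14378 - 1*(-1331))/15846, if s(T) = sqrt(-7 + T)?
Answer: 15709/15846 + 524*sqrt(37) ≈ 3188.4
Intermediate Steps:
A(r, f) = sqrt(f) (A(r, f) = sqrt(-7 + (f + 7)) = sqrt(-7 + (7 + f)) = sqrt(f))
19388/A(83, 37) + (14378 - 1*(-1331))/15846 = 19388/(sqrt(37)) + (14378 - 1*(-1331))/15846 = 19388*(sqrt(37)/37) + (14378 + 1331)*(1/15846) = 524*sqrt(37) + 15709*(1/15846) = 524*sqrt(37) + 15709/15846 = 15709/15846 + 524*sqrt(37)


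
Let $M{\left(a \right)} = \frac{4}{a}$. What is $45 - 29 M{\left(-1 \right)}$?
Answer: $161$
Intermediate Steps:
$45 - 29 M{\left(-1 \right)} = 45 - 29 \frac{4}{-1} = 45 - 29 \cdot 4 \left(-1\right) = 45 - -116 = 45 + 116 = 161$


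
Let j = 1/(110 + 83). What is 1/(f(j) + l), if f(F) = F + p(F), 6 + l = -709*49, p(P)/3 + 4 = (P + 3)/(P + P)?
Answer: -193/6540576 ≈ -2.9508e-5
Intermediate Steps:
p(P) = -12 + 3*(3 + P)/(2*P) (p(P) = -12 + 3*((P + 3)/(P + P)) = -12 + 3*((3 + P)/((2*P))) = -12 + 3*((3 + P)*(1/(2*P))) = -12 + 3*((3 + P)/(2*P)) = -12 + 3*(3 + P)/(2*P))
l = -34747 (l = -6 - 709*49 = -6 - 34741 = -34747)
j = 1/193 ≈ 0.0051813
f(F) = F + 3*(3 - 7*F)/(2*F)
1/(f(j) + l) = 1/((-21/2 + 1/193 + 9/(2*(1/193))) - 34747) = 1/((-21/2 + 1/193 + (9/2)*193) - 34747) = 1/((-21/2 + 1/193 + 1737/2) - 34747) = 1/(165595/193 - 34747) = 1/(-6540576/193) = -193/6540576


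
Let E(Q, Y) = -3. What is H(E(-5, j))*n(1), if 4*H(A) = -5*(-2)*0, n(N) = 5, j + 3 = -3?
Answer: 0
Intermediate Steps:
j = -6 (j = -3 - 3 = -6)
H(A) = 0 (H(A) = (-5*(-2)*0)/4 = (10*0)/4 = (¼)*0 = 0)
H(E(-5, j))*n(1) = 0*5 = 0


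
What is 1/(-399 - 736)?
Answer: -1/1135 ≈ -0.00088106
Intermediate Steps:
1/(-399 - 736) = 1/(-1135) = -1/1135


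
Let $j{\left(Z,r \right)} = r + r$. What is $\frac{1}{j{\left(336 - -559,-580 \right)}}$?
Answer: $- \frac{1}{1160} \approx -0.00086207$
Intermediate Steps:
$j{\left(Z,r \right)} = 2 r$
$\frac{1}{j{\left(336 - -559,-580 \right)}} = \frac{1}{2 \left(-580\right)} = \frac{1}{-1160} = - \frac{1}{1160}$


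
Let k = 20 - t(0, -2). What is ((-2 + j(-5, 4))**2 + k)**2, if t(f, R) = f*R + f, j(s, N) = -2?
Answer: 1296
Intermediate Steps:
t(f, R) = f + R*f (t(f, R) = R*f + f = f + R*f)
k = 20 (k = 20 - 0*(1 - 2) = 20 - 0*(-1) = 20 - 1*0 = 20 + 0 = 20)
((-2 + j(-5, 4))**2 + k)**2 = ((-2 - 2)**2 + 20)**2 = ((-4)**2 + 20)**2 = (16 + 20)**2 = 36**2 = 1296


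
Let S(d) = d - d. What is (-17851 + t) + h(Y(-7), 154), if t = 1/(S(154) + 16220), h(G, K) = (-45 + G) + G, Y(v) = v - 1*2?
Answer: -290565079/16220 ≈ -17914.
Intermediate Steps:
Y(v) = -2 + v (Y(v) = v - 2 = -2 + v)
S(d) = 0
h(G, K) = -45 + 2*G
t = 1/16220 (t = 1/(0 + 16220) = 1/16220 ≈ 6.1652e-5)
(-17851 + t) + h(Y(-7), 154) = (-17851 + 1/16220) + (-45 + 2*(-2 - 7)) = -289543219/16220 + (-45 + 2*(-9)) = -289543219/16220 + (-45 - 18) = -289543219/16220 - 63 = -290565079/16220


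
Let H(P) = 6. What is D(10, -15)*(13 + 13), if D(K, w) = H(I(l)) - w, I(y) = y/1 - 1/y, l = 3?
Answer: 546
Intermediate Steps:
I(y) = y - 1/y (I(y) = y*1 - 1/y = y - 1/y)
D(K, w) = 6 - w
D(10, -15)*(13 + 13) = (6 - 1*(-15))*(13 + 13) = (6 + 15)*26 = 21*26 = 546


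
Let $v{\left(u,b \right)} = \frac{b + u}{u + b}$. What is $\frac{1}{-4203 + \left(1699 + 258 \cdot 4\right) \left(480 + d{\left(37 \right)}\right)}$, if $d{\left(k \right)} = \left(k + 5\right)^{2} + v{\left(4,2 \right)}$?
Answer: $\frac{1}{6126892} \approx 1.6321 \cdot 10^{-7}$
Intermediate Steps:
$v{\left(u,b \right)} = 1$ ($v{\left(u,b \right)} = \frac{b + u}{b + u} = 1$)
$d{\left(k \right)} = 1 + \left(5 + k\right)^{2}$ ($d{\left(k \right)} = \left(k + 5\right)^{2} + 1 = \left(5 + k\right)^{2} + 1 = 1 + \left(5 + k\right)^{2}$)
$\frac{1}{-4203 + \left(1699 + 258 \cdot 4\right) \left(480 + d{\left(37 \right)}\right)} = \frac{1}{-4203 + \left(1699 + 258 \cdot 4\right) \left(480 + \left(1 + \left(5 + 37\right)^{2}\right)\right)} = \frac{1}{-4203 + \left(1699 + 1032\right) \left(480 + \left(1 + 42^{2}\right)\right)} = \frac{1}{-4203 + 2731 \left(480 + \left(1 + 1764\right)\right)} = \frac{1}{-4203 + 2731 \left(480 + 1765\right)} = \frac{1}{-4203 + 2731 \cdot 2245} = \frac{1}{-4203 + 6131095} = \frac{1}{6126892}$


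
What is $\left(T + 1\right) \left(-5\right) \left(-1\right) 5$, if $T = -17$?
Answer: $-400$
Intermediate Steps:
$\left(T + 1\right) \left(-5\right) \left(-1\right) 5 = \left(-17 + 1\right) \left(-5\right) \left(-1\right) 5 = - 16 \cdot 5 \cdot 5 = \left(-16\right) 25 = -400$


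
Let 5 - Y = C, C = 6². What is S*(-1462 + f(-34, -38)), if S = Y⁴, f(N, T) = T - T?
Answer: -1350187702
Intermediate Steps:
f(N, T) = 0
C = 36
Y = -31 (Y = 5 - 1*36 = 5 - 36 = -31)
S = 923521 (S = (-31)⁴ = 923521)
S*(-1462 + f(-34, -38)) = 923521*(-1462 + 0) = 923521*(-1462) = -1350187702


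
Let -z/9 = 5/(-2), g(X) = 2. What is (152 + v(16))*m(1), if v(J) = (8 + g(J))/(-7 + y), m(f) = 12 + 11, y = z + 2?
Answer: 24564/7 ≈ 3509.1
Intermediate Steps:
z = 45/2 (z = -45/(-2) = -45*(-1)/2 = -9*(-5/2) = 45/2 ≈ 22.500)
y = 49/2 (y = 45/2 + 2 = 49/2 ≈ 24.500)
m(f) = 23
v(J) = 4/7 (v(J) = (8 + 2)/(-7 + 49/2) = 10/(35/2) = 10*(2/35) = 4/7)
(152 + v(16))*m(1) = (152 + 4/7)*23 = (1068/7)*23 = 24564/7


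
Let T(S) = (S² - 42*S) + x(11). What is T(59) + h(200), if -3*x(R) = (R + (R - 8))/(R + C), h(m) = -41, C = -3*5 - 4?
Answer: 11551/12 ≈ 962.58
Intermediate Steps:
C = -19 (C = -15 - 4 = -19)
x(R) = -(-8 + 2*R)/(3*(-19 + R)) (x(R) = -(R + (R - 8))/(3*(R - 19)) = -(R + (-8 + R))/(3*(-19 + R)) = -(-8 + 2*R)/(3*(-19 + R)))
T(S) = 7/12 + S² - 42*S (T(S) = (S² - 42*S) + 2*(4 - 1*11)/(3*(-19 + 11)) = (S² - 42*S) + (⅔)*(4 - 11)/(-8) = (S² - 42*S) + (⅔)*(-⅛)*(-7) = (S² - 42*S) + 7/12 = 7/12 + S² - 42*S)
T(59) + h(200) = (7/12 + 59² - 42*59) - 41 = (7/12 + 3481 - 2478) - 41 = 12043/12 - 41 = 11551/12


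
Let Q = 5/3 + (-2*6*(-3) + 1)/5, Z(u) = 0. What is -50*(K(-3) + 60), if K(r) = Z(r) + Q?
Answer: -10360/3 ≈ -3453.3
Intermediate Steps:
Q = 136/15 (Q = 5*(⅓) + (-12*(-3) + 1)*(⅕) = 5/3 + (36 + 1)*(⅕) = 5/3 + 37*(⅕) = 5/3 + 37/5 = 136/15 ≈ 9.0667)
K(r) = 136/15 (K(r) = 0 + 136/15 = 136/15)
-50*(K(-3) + 60) = -50*(136/15 + 60) = -50*1036/15 = -10360/3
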